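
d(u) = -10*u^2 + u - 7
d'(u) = 1 - 20*u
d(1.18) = -19.74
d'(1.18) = -22.60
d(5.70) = -326.20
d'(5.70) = -113.00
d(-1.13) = -20.90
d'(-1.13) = 23.60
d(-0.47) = -9.68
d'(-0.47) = 10.40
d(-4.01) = -171.81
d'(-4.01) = 81.20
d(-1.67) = -36.56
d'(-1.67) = 34.40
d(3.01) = -94.59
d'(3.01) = -59.20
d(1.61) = -31.31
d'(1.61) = -31.20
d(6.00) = -361.00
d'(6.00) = -119.00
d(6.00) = -361.00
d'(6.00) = -119.00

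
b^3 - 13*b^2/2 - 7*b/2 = b*(b - 7)*(b + 1/2)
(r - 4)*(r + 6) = r^2 + 2*r - 24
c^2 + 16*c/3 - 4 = (c - 2/3)*(c + 6)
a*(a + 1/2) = a^2 + a/2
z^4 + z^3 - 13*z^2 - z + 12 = (z - 3)*(z - 1)*(z + 1)*(z + 4)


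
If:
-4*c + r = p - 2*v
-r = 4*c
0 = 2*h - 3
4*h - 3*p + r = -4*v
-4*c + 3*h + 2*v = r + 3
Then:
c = -3/8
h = 3/2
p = 3/2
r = 3/2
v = -3/4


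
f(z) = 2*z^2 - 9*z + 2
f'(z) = 4*z - 9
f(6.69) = 31.30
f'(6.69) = 17.76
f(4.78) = 4.68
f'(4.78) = 10.12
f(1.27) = -6.20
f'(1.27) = -3.92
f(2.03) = -8.03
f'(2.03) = -0.88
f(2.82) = -7.48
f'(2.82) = 2.28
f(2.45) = -8.04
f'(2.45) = 0.80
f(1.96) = -7.96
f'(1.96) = -1.16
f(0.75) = -3.62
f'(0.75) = -6.00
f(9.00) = 83.00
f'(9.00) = 27.00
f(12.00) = 182.00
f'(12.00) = 39.00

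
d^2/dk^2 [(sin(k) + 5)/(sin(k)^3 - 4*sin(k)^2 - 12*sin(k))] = (-4*sin(k)^4 - 33*sin(k)^3 + 162*sin(k)^2 - 116*sin(k) - 984 - 600/sin(k) + 1440/sin(k)^2 + 1440/sin(k)^3)/((sin(k) - 6)^3*(sin(k) + 2)^3)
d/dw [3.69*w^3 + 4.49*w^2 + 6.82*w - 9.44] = 11.07*w^2 + 8.98*w + 6.82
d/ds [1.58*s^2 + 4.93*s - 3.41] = 3.16*s + 4.93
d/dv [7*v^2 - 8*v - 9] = 14*v - 8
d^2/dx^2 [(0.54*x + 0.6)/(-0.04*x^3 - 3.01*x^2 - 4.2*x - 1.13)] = (-0.005184*x^5 - 0.401616*x^4 - 10.759308*x^3 - 32.928264*x^2 - 34.328268*x - 11.96076)/(6.4e-5*x^9 + 0.014448*x^8 + 1.107372*x^7 + 30.310405*x^6 + 117.090372*x^5 + 191.141979*x^4 + 159.953988*x^3 + 71.330007*x^2 + 16.08894*x + 1.442897)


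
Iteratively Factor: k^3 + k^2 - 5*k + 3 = (k + 3)*(k^2 - 2*k + 1) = (k - 1)*(k + 3)*(k - 1)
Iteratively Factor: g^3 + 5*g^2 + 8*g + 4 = (g + 2)*(g^2 + 3*g + 2) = (g + 2)^2*(g + 1)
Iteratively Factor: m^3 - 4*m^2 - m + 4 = (m - 1)*(m^2 - 3*m - 4) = (m - 4)*(m - 1)*(m + 1)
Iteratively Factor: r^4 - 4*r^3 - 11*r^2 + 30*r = (r - 5)*(r^3 + r^2 - 6*r) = (r - 5)*(r - 2)*(r^2 + 3*r) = (r - 5)*(r - 2)*(r + 3)*(r)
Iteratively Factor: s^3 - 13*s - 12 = (s + 3)*(s^2 - 3*s - 4) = (s + 1)*(s + 3)*(s - 4)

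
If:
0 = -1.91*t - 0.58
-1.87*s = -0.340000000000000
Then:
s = 0.18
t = -0.30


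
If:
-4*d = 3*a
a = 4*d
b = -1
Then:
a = 0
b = -1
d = 0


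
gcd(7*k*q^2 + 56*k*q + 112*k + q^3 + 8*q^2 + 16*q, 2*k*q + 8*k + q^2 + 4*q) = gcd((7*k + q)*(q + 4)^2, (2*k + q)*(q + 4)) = q + 4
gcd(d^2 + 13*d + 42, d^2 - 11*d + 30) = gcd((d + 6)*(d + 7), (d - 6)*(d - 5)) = 1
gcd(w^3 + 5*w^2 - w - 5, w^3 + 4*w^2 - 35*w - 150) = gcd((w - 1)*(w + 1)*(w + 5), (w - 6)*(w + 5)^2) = w + 5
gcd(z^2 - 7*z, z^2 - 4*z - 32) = 1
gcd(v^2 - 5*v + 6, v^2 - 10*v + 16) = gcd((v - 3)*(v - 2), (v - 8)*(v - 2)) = v - 2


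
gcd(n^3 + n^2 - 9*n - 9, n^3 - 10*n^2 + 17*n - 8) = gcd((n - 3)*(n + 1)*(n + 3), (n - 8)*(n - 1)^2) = 1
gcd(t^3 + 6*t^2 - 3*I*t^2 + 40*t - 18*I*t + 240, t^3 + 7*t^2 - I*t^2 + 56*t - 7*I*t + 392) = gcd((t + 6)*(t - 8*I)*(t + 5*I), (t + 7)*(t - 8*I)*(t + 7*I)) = t - 8*I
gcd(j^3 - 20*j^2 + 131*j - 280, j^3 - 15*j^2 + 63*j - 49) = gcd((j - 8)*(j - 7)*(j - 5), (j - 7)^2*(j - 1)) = j - 7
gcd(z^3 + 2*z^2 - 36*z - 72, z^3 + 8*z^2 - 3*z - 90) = z + 6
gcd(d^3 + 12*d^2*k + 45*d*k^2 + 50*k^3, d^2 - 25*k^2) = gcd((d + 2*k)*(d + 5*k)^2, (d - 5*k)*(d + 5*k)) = d + 5*k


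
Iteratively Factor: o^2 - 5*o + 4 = (o - 1)*(o - 4)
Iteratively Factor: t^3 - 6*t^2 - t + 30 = (t + 2)*(t^2 - 8*t + 15) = (t - 3)*(t + 2)*(t - 5)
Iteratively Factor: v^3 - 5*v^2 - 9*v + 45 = (v + 3)*(v^2 - 8*v + 15) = (v - 5)*(v + 3)*(v - 3)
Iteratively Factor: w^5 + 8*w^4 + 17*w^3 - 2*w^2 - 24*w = (w + 3)*(w^4 + 5*w^3 + 2*w^2 - 8*w) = w*(w + 3)*(w^3 + 5*w^2 + 2*w - 8) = w*(w + 2)*(w + 3)*(w^2 + 3*w - 4) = w*(w - 1)*(w + 2)*(w + 3)*(w + 4)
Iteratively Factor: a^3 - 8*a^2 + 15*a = (a - 3)*(a^2 - 5*a) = (a - 5)*(a - 3)*(a)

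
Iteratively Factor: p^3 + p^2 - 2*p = (p + 2)*(p^2 - p) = p*(p + 2)*(p - 1)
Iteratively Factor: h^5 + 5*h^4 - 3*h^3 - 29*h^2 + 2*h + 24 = (h + 4)*(h^4 + h^3 - 7*h^2 - h + 6) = (h - 1)*(h + 4)*(h^3 + 2*h^2 - 5*h - 6) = (h - 2)*(h - 1)*(h + 4)*(h^2 + 4*h + 3) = (h - 2)*(h - 1)*(h + 1)*(h + 4)*(h + 3)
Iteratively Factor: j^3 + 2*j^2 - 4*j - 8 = (j + 2)*(j^2 - 4) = (j - 2)*(j + 2)*(j + 2)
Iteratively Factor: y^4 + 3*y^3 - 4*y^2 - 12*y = (y)*(y^3 + 3*y^2 - 4*y - 12) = y*(y + 3)*(y^2 - 4) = y*(y - 2)*(y + 3)*(y + 2)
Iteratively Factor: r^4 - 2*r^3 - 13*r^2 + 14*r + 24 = (r + 1)*(r^3 - 3*r^2 - 10*r + 24) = (r + 1)*(r + 3)*(r^2 - 6*r + 8) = (r - 4)*(r + 1)*(r + 3)*(r - 2)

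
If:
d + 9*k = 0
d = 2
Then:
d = 2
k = -2/9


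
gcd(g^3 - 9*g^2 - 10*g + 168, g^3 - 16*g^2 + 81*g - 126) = g^2 - 13*g + 42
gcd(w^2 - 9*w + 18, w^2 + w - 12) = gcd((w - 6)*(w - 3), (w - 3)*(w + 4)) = w - 3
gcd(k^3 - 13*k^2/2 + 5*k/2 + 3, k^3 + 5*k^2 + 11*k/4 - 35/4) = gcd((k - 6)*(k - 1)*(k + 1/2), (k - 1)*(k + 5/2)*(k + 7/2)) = k - 1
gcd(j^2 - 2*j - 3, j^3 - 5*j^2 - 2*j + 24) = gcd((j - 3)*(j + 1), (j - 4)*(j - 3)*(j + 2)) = j - 3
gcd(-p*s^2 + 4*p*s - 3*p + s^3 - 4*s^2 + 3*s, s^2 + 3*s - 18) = s - 3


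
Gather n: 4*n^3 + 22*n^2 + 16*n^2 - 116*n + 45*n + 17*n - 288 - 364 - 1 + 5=4*n^3 + 38*n^2 - 54*n - 648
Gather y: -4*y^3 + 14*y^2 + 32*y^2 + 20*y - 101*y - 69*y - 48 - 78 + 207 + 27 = -4*y^3 + 46*y^2 - 150*y + 108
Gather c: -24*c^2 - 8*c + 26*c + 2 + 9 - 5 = -24*c^2 + 18*c + 6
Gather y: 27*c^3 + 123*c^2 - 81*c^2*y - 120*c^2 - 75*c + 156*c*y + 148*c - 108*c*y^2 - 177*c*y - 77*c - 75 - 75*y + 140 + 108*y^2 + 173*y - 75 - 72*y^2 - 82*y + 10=27*c^3 + 3*c^2 - 4*c + y^2*(36 - 108*c) + y*(-81*c^2 - 21*c + 16)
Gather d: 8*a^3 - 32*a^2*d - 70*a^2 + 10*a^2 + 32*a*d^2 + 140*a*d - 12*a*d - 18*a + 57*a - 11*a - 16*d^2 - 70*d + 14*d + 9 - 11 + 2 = 8*a^3 - 60*a^2 + 28*a + d^2*(32*a - 16) + d*(-32*a^2 + 128*a - 56)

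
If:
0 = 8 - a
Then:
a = 8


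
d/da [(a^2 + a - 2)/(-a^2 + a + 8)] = 2*(a^2 + 6*a + 5)/(a^4 - 2*a^3 - 15*a^2 + 16*a + 64)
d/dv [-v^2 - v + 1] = -2*v - 1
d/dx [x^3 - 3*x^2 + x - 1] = 3*x^2 - 6*x + 1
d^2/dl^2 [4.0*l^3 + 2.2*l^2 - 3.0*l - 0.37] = 24.0*l + 4.4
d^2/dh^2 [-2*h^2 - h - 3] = -4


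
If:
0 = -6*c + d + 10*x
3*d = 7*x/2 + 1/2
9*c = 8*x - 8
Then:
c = -544/315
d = -14/15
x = -33/35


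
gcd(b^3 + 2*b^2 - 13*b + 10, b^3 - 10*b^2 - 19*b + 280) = b + 5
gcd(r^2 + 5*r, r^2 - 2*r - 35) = r + 5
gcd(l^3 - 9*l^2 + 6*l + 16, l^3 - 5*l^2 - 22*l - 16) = l^2 - 7*l - 8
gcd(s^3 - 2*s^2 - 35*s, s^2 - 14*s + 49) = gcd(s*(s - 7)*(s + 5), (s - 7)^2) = s - 7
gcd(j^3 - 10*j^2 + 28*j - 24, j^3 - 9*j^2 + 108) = j - 6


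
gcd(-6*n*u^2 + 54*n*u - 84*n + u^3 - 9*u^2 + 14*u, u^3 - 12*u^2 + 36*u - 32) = u - 2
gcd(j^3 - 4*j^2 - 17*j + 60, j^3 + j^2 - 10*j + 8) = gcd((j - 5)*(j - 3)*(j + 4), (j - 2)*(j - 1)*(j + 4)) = j + 4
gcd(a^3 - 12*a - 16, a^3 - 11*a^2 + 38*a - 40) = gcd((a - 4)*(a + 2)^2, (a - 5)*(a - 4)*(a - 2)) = a - 4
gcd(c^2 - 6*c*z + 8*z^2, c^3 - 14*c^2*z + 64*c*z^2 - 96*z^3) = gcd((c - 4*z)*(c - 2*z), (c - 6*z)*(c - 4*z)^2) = -c + 4*z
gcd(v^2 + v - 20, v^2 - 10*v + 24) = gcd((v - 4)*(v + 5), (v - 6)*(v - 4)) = v - 4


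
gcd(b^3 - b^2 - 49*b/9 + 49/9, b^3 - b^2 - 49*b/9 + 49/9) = b^3 - b^2 - 49*b/9 + 49/9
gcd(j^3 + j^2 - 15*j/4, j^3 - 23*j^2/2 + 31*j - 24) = j - 3/2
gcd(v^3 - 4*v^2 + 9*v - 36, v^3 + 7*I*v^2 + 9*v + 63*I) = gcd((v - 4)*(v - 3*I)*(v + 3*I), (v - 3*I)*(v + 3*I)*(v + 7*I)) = v^2 + 9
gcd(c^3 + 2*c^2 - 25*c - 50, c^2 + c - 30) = c - 5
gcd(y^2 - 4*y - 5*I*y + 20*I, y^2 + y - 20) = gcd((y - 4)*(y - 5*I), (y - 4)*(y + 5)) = y - 4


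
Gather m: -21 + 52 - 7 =24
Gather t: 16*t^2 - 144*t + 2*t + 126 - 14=16*t^2 - 142*t + 112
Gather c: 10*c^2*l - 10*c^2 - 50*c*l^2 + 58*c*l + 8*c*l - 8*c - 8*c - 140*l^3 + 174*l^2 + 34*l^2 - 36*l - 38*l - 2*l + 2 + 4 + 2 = c^2*(10*l - 10) + c*(-50*l^2 + 66*l - 16) - 140*l^3 + 208*l^2 - 76*l + 8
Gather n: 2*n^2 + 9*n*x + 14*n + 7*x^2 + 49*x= 2*n^2 + n*(9*x + 14) + 7*x^2 + 49*x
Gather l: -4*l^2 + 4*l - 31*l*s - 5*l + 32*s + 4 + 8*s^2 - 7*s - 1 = -4*l^2 + l*(-31*s - 1) + 8*s^2 + 25*s + 3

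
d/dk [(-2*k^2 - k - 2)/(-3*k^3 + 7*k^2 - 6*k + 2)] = (-6*k^4 - 6*k^3 + k^2 + 20*k - 14)/(9*k^6 - 42*k^5 + 85*k^4 - 96*k^3 + 64*k^2 - 24*k + 4)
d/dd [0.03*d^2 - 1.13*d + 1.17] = 0.06*d - 1.13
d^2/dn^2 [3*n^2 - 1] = 6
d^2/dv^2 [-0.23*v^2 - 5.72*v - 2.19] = -0.460000000000000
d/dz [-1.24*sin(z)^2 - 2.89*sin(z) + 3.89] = -(2.48*sin(z) + 2.89)*cos(z)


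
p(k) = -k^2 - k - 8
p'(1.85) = -4.70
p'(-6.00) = 11.00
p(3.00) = -20.00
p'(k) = -2*k - 1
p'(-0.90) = 0.80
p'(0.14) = -1.28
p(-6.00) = -38.00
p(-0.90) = -7.91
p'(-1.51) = 2.02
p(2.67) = -17.80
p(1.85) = -13.27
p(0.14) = -8.16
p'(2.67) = -6.34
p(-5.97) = -37.67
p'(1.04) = -3.08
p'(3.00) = -7.00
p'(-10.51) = 20.02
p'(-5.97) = 10.94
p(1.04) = -10.12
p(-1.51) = -8.77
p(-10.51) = -107.95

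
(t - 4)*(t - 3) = t^2 - 7*t + 12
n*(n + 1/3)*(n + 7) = n^3 + 22*n^2/3 + 7*n/3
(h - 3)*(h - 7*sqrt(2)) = h^2 - 7*sqrt(2)*h - 3*h + 21*sqrt(2)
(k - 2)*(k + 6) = k^2 + 4*k - 12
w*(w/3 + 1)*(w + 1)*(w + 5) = w^4/3 + 3*w^3 + 23*w^2/3 + 5*w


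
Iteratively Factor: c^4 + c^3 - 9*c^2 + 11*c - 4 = (c + 4)*(c^3 - 3*c^2 + 3*c - 1) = (c - 1)*(c + 4)*(c^2 - 2*c + 1) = (c - 1)^2*(c + 4)*(c - 1)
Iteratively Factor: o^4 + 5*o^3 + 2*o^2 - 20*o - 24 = (o - 2)*(o^3 + 7*o^2 + 16*o + 12) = (o - 2)*(o + 3)*(o^2 + 4*o + 4) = (o - 2)*(o + 2)*(o + 3)*(o + 2)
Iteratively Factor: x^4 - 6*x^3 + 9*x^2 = (x - 3)*(x^3 - 3*x^2) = x*(x - 3)*(x^2 - 3*x) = x^2*(x - 3)*(x - 3)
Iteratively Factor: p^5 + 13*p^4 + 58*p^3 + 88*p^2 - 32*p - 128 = (p + 4)*(p^4 + 9*p^3 + 22*p^2 - 32) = (p + 2)*(p + 4)*(p^3 + 7*p^2 + 8*p - 16) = (p + 2)*(p + 4)^2*(p^2 + 3*p - 4) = (p + 2)*(p + 4)^3*(p - 1)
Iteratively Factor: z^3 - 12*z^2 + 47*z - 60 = (z - 3)*(z^2 - 9*z + 20) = (z - 4)*(z - 3)*(z - 5)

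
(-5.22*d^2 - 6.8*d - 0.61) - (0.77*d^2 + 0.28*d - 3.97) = -5.99*d^2 - 7.08*d + 3.36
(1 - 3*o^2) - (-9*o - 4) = -3*o^2 + 9*o + 5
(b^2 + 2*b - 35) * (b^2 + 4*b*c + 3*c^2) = b^4 + 4*b^3*c + 2*b^3 + 3*b^2*c^2 + 8*b^2*c - 35*b^2 + 6*b*c^2 - 140*b*c - 105*c^2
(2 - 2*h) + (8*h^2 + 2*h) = 8*h^2 + 2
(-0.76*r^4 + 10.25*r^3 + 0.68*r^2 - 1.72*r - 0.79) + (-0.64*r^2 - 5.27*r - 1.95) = -0.76*r^4 + 10.25*r^3 + 0.04*r^2 - 6.99*r - 2.74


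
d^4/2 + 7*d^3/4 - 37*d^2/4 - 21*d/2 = d*(d/2 + 1/2)*(d - 7/2)*(d + 6)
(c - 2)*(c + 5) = c^2 + 3*c - 10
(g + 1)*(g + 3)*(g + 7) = g^3 + 11*g^2 + 31*g + 21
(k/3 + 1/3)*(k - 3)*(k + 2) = k^3/3 - 7*k/3 - 2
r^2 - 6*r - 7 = (r - 7)*(r + 1)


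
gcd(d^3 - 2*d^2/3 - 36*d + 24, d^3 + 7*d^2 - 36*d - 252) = d^2 - 36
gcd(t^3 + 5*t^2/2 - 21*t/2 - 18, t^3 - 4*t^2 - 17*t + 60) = t^2 + t - 12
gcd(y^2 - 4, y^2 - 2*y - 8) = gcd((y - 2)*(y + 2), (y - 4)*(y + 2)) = y + 2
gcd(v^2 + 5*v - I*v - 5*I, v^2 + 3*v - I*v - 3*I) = v - I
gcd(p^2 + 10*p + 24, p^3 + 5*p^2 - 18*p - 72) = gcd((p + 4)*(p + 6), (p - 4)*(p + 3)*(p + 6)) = p + 6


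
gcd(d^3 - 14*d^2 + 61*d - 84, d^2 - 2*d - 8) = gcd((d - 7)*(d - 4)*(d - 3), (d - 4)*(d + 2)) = d - 4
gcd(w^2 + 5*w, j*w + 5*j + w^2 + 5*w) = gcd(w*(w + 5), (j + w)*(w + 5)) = w + 5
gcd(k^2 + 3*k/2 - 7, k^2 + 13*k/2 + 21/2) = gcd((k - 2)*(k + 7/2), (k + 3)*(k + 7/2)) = k + 7/2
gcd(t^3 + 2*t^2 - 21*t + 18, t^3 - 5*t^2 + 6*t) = t - 3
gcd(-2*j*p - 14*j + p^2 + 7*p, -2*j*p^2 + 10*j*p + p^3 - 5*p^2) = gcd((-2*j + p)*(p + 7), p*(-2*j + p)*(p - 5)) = -2*j + p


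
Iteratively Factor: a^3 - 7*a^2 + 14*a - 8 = (a - 1)*(a^2 - 6*a + 8) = (a - 2)*(a - 1)*(a - 4)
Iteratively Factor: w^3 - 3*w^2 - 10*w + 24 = (w + 3)*(w^2 - 6*w + 8) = (w - 2)*(w + 3)*(w - 4)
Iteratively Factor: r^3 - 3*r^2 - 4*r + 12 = (r - 2)*(r^2 - r - 6) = (r - 3)*(r - 2)*(r + 2)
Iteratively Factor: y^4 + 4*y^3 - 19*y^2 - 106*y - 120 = (y + 2)*(y^3 + 2*y^2 - 23*y - 60) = (y - 5)*(y + 2)*(y^2 + 7*y + 12) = (y - 5)*(y + 2)*(y + 4)*(y + 3)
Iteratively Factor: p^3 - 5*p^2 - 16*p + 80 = (p + 4)*(p^2 - 9*p + 20) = (p - 5)*(p + 4)*(p - 4)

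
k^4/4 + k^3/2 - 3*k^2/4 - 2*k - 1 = (k/4 + 1/2)*(k - 2)*(k + 1)^2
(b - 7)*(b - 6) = b^2 - 13*b + 42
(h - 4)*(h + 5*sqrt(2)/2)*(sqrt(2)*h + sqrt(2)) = sqrt(2)*h^3 - 3*sqrt(2)*h^2 + 5*h^2 - 15*h - 4*sqrt(2)*h - 20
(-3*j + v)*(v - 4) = -3*j*v + 12*j + v^2 - 4*v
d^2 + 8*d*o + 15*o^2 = (d + 3*o)*(d + 5*o)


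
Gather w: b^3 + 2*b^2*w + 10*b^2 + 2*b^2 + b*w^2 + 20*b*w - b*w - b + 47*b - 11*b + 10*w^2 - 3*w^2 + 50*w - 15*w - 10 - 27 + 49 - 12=b^3 + 12*b^2 + 35*b + w^2*(b + 7) + w*(2*b^2 + 19*b + 35)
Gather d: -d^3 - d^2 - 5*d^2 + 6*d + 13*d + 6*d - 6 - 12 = -d^3 - 6*d^2 + 25*d - 18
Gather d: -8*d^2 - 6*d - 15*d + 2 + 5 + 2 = -8*d^2 - 21*d + 9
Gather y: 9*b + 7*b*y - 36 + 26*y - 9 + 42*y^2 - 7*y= 9*b + 42*y^2 + y*(7*b + 19) - 45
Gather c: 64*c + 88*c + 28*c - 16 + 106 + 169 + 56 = 180*c + 315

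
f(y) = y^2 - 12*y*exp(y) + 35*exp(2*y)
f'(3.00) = 27281.91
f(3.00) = 13405.93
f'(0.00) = 58.00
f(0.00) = 35.00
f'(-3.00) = -4.63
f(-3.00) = 10.88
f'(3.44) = 66429.08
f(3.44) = 32766.36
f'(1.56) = 1442.18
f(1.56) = 705.97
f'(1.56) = 1442.18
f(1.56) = 705.97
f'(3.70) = 112245.08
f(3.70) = 55477.28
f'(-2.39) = -2.66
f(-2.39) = 8.63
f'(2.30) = 6573.52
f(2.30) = 3211.95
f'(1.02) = 473.16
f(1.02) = 236.27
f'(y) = -12*y*exp(y) + 2*y + 70*exp(2*y) - 12*exp(y)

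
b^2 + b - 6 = (b - 2)*(b + 3)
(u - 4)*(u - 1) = u^2 - 5*u + 4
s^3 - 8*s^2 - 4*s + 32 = (s - 8)*(s - 2)*(s + 2)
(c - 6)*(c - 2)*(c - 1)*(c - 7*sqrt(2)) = c^4 - 7*sqrt(2)*c^3 - 9*c^3 + 20*c^2 + 63*sqrt(2)*c^2 - 140*sqrt(2)*c - 12*c + 84*sqrt(2)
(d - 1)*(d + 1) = d^2 - 1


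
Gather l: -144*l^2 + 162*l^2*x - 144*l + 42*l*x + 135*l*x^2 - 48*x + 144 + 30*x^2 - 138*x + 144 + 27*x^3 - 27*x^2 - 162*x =l^2*(162*x - 144) + l*(135*x^2 + 42*x - 144) + 27*x^3 + 3*x^2 - 348*x + 288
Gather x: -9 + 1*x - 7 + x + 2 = 2*x - 14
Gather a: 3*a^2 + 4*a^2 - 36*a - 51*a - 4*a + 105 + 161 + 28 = 7*a^2 - 91*a + 294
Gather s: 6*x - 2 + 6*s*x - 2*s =s*(6*x - 2) + 6*x - 2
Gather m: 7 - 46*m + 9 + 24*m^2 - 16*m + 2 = 24*m^2 - 62*m + 18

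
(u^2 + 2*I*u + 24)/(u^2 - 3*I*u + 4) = (u + 6*I)/(u + I)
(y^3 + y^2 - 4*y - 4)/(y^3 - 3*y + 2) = (y^2 - y - 2)/(y^2 - 2*y + 1)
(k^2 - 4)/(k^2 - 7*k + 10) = (k + 2)/(k - 5)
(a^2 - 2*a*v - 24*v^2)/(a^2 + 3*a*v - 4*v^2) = (-a + 6*v)/(-a + v)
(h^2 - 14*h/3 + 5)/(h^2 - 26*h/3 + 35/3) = (h - 3)/(h - 7)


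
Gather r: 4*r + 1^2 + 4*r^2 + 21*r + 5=4*r^2 + 25*r + 6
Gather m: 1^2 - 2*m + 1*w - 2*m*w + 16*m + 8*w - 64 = m*(14 - 2*w) + 9*w - 63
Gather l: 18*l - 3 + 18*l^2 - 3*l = 18*l^2 + 15*l - 3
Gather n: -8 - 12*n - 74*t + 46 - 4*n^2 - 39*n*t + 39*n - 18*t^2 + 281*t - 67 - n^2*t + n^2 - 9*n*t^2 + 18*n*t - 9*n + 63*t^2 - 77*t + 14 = n^2*(-t - 3) + n*(-9*t^2 - 21*t + 18) + 45*t^2 + 130*t - 15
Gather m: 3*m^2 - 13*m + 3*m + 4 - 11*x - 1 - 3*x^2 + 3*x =3*m^2 - 10*m - 3*x^2 - 8*x + 3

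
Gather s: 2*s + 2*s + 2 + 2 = 4*s + 4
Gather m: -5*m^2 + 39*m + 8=-5*m^2 + 39*m + 8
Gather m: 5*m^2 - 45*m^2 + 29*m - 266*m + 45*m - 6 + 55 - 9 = -40*m^2 - 192*m + 40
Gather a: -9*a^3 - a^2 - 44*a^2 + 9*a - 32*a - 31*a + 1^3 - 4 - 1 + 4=-9*a^3 - 45*a^2 - 54*a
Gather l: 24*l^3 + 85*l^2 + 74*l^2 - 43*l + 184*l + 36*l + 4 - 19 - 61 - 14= 24*l^3 + 159*l^2 + 177*l - 90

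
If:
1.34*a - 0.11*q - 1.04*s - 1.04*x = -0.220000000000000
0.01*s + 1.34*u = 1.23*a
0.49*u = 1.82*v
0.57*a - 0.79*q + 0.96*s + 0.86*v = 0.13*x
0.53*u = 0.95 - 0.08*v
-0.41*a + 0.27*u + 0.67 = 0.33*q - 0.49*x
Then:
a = 1.89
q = 2.96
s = 1.07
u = 1.72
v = 0.46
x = 1.26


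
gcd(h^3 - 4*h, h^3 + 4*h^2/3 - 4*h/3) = h^2 + 2*h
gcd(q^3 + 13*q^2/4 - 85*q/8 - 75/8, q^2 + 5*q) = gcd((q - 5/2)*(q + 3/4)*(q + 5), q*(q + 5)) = q + 5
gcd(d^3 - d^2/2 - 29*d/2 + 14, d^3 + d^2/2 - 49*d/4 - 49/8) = d - 7/2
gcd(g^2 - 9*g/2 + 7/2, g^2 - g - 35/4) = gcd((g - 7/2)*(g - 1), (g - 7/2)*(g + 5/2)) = g - 7/2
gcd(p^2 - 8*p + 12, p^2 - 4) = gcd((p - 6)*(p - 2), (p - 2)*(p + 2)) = p - 2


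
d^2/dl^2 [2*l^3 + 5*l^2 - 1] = 12*l + 10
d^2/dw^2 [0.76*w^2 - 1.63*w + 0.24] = 1.52000000000000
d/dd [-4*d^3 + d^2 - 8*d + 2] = -12*d^2 + 2*d - 8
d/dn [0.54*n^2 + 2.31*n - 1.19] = 1.08*n + 2.31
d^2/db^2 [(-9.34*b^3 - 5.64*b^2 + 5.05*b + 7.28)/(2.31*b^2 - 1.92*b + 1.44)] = (5.6843418860808e-14*b^5 - 9.94759830064144e-14*b^4 - 2.85924599999998*b^3 + 500.585616*b^2 - 410.724*b + 9.775872)/(12.326391*b^6 - 30.735936*b^5 + 48.598704*b^4 - 45.398016*b^3 + 30.295296*b^2 - 11.943936*b + 2.985984)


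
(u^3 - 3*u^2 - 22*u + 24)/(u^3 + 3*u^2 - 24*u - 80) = (u^2 - 7*u + 6)/(u^2 - u - 20)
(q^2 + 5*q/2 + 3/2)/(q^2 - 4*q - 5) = (q + 3/2)/(q - 5)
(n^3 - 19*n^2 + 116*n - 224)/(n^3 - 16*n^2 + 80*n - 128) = (n - 7)/(n - 4)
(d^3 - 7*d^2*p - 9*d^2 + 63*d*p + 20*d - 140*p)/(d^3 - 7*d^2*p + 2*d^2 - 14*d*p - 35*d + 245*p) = (d - 4)/(d + 7)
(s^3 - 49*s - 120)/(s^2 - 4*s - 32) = (s^2 + 8*s + 15)/(s + 4)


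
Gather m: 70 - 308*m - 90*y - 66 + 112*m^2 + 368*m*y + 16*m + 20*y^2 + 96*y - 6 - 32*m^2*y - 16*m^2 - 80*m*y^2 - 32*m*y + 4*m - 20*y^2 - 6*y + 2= m^2*(96 - 32*y) + m*(-80*y^2 + 336*y - 288)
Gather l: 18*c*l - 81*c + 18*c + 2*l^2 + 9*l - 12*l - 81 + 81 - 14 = -63*c + 2*l^2 + l*(18*c - 3) - 14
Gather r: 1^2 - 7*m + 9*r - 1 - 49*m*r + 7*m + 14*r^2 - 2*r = 14*r^2 + r*(7 - 49*m)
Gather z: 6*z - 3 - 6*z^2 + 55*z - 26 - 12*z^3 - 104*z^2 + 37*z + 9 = -12*z^3 - 110*z^2 + 98*z - 20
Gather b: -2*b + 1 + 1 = 2 - 2*b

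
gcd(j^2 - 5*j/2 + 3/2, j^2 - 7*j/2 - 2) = 1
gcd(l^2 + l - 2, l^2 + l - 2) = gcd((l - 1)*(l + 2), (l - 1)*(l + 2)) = l^2 + l - 2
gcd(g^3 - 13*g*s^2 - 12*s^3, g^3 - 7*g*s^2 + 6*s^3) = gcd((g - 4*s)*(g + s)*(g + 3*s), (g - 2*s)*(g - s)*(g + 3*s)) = g + 3*s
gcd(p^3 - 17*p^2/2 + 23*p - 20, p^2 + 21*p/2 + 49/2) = 1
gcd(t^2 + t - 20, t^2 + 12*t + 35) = t + 5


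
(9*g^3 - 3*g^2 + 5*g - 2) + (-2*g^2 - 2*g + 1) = 9*g^3 - 5*g^2 + 3*g - 1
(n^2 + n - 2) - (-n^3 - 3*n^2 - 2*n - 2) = n^3 + 4*n^2 + 3*n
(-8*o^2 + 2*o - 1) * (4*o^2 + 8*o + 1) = -32*o^4 - 56*o^3 + 4*o^2 - 6*o - 1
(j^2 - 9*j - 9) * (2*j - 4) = 2*j^3 - 22*j^2 + 18*j + 36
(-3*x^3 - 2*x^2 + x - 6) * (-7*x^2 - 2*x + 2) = 21*x^5 + 20*x^4 - 9*x^3 + 36*x^2 + 14*x - 12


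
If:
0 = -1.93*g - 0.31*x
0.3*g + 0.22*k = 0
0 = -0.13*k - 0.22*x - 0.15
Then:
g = 0.10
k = -0.13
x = -0.60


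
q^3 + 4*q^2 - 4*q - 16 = (q - 2)*(q + 2)*(q + 4)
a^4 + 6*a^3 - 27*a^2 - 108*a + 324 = (a - 3)^2*(a + 6)^2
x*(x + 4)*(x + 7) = x^3 + 11*x^2 + 28*x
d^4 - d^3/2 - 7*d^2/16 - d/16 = d*(d - 1)*(d + 1/4)^2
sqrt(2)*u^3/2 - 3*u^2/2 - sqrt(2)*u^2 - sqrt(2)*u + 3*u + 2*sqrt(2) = (u - 2)*(u - 2*sqrt(2))*(sqrt(2)*u/2 + 1/2)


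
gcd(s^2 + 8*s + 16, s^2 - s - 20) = s + 4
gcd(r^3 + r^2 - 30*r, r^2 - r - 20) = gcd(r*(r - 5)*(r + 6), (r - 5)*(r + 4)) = r - 5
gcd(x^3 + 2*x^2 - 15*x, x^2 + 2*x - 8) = 1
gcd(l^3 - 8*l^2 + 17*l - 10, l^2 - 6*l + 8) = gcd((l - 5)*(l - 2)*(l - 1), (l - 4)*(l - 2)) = l - 2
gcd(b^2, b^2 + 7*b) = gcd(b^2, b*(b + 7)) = b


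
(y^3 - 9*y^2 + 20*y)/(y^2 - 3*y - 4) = y*(y - 5)/(y + 1)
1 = 1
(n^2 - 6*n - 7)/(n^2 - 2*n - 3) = (n - 7)/(n - 3)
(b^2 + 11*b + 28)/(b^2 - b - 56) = (b + 4)/(b - 8)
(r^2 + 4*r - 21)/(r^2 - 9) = (r + 7)/(r + 3)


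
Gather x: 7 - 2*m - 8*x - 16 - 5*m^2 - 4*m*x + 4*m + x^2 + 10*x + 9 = -5*m^2 + 2*m + x^2 + x*(2 - 4*m)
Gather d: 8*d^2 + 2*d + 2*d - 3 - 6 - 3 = 8*d^2 + 4*d - 12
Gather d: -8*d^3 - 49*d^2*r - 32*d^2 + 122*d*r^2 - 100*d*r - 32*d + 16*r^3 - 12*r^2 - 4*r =-8*d^3 + d^2*(-49*r - 32) + d*(122*r^2 - 100*r - 32) + 16*r^3 - 12*r^2 - 4*r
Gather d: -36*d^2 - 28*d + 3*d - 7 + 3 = -36*d^2 - 25*d - 4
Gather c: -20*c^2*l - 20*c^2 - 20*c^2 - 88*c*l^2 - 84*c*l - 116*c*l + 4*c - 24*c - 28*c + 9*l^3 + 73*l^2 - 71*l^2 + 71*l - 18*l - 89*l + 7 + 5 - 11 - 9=c^2*(-20*l - 40) + c*(-88*l^2 - 200*l - 48) + 9*l^3 + 2*l^2 - 36*l - 8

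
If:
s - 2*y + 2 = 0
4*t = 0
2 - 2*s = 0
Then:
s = 1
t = 0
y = 3/2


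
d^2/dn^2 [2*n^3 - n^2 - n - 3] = 12*n - 2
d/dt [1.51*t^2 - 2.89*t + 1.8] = 3.02*t - 2.89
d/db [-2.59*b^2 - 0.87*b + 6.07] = -5.18*b - 0.87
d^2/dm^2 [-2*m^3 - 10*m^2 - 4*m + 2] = -12*m - 20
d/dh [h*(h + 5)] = 2*h + 5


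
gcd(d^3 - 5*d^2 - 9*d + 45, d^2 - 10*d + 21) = d - 3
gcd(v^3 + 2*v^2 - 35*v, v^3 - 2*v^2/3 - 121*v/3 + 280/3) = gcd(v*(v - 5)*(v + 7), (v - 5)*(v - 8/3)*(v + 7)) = v^2 + 2*v - 35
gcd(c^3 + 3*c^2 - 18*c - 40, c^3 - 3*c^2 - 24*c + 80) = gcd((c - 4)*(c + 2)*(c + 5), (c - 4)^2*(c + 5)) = c^2 + c - 20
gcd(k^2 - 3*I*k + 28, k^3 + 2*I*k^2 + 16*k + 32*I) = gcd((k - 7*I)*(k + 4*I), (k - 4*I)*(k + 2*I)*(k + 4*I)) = k + 4*I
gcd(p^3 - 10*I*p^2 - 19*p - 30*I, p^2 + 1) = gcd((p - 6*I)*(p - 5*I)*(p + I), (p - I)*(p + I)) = p + I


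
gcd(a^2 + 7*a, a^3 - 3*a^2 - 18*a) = a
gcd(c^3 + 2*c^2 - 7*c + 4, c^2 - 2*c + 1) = c^2 - 2*c + 1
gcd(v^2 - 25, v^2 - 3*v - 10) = v - 5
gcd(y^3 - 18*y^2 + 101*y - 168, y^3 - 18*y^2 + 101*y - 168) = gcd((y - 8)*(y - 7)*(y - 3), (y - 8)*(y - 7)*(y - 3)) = y^3 - 18*y^2 + 101*y - 168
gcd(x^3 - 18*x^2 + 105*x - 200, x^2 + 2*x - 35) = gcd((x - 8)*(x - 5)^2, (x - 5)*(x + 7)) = x - 5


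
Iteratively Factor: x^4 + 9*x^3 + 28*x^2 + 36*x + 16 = (x + 2)*(x^3 + 7*x^2 + 14*x + 8) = (x + 2)^2*(x^2 + 5*x + 4) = (x + 2)^2*(x + 4)*(x + 1)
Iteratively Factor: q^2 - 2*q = (q)*(q - 2)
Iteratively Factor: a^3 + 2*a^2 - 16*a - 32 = (a + 4)*(a^2 - 2*a - 8) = (a - 4)*(a + 4)*(a + 2)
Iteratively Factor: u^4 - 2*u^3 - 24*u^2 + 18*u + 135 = (u - 3)*(u^3 + u^2 - 21*u - 45) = (u - 5)*(u - 3)*(u^2 + 6*u + 9) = (u - 5)*(u - 3)*(u + 3)*(u + 3)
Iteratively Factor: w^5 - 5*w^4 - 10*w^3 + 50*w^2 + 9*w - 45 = (w + 1)*(w^4 - 6*w^3 - 4*w^2 + 54*w - 45) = (w - 5)*(w + 1)*(w^3 - w^2 - 9*w + 9) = (w - 5)*(w - 3)*(w + 1)*(w^2 + 2*w - 3) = (w - 5)*(w - 3)*(w - 1)*(w + 1)*(w + 3)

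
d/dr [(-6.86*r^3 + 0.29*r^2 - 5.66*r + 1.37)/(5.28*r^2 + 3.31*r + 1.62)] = (-36.2208*r^4 - 45.4132*r^3 - 2.49489999999999*r^2 - 13.5276*r - 13.7039)/(27.8784*r^4 + 34.9536*r^3 + 28.0633*r^2 + 10.7244*r + 2.6244)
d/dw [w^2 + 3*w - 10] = 2*w + 3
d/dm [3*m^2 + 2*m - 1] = 6*m + 2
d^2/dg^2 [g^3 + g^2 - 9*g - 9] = 6*g + 2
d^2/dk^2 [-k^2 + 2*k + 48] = -2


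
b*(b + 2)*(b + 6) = b^3 + 8*b^2 + 12*b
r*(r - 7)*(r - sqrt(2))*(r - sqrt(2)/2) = r^4 - 7*r^3 - 3*sqrt(2)*r^3/2 + r^2 + 21*sqrt(2)*r^2/2 - 7*r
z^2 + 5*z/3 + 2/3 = (z + 2/3)*(z + 1)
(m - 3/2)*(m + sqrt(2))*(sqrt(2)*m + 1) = sqrt(2)*m^3 - 3*sqrt(2)*m^2/2 + 3*m^2 - 9*m/2 + sqrt(2)*m - 3*sqrt(2)/2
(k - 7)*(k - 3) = k^2 - 10*k + 21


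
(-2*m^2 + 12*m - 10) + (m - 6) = -2*m^2 + 13*m - 16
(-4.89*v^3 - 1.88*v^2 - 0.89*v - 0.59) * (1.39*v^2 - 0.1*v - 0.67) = -6.7971*v^5 - 2.1242*v^4 + 2.2272*v^3 + 0.5285*v^2 + 0.6553*v + 0.3953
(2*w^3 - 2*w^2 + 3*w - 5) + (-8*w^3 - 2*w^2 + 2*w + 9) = -6*w^3 - 4*w^2 + 5*w + 4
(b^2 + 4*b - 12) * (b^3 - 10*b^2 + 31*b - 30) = b^5 - 6*b^4 - 21*b^3 + 214*b^2 - 492*b + 360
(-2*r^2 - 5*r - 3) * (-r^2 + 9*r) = 2*r^4 - 13*r^3 - 42*r^2 - 27*r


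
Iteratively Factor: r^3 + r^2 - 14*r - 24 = (r - 4)*(r^2 + 5*r + 6) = (r - 4)*(r + 3)*(r + 2)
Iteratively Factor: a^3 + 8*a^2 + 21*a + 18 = (a + 2)*(a^2 + 6*a + 9) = (a + 2)*(a + 3)*(a + 3)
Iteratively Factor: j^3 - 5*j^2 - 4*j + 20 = (j + 2)*(j^2 - 7*j + 10) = (j - 2)*(j + 2)*(j - 5)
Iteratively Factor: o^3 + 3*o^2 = (o + 3)*(o^2) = o*(o + 3)*(o)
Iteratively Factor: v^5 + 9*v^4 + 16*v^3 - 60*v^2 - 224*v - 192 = (v - 3)*(v^4 + 12*v^3 + 52*v^2 + 96*v + 64) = (v - 3)*(v + 2)*(v^3 + 10*v^2 + 32*v + 32) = (v - 3)*(v + 2)*(v + 4)*(v^2 + 6*v + 8) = (v - 3)*(v + 2)^2*(v + 4)*(v + 4)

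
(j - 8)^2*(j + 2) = j^3 - 14*j^2 + 32*j + 128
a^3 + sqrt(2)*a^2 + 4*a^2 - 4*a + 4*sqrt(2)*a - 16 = (a + 4)*(a - sqrt(2))*(a + 2*sqrt(2))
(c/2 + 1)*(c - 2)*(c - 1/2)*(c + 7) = c^4/2 + 13*c^3/4 - 15*c^2/4 - 13*c + 7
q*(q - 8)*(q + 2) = q^3 - 6*q^2 - 16*q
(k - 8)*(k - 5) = k^2 - 13*k + 40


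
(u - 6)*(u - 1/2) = u^2 - 13*u/2 + 3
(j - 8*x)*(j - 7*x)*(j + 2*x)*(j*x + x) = j^4*x - 13*j^3*x^2 + j^3*x + 26*j^2*x^3 - 13*j^2*x^2 + 112*j*x^4 + 26*j*x^3 + 112*x^4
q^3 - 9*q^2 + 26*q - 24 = (q - 4)*(q - 3)*(q - 2)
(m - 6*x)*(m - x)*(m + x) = m^3 - 6*m^2*x - m*x^2 + 6*x^3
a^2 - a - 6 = (a - 3)*(a + 2)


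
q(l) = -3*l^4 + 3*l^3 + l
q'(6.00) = -2267.00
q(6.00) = -3234.00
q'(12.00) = -19439.00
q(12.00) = -57012.00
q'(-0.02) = 1.00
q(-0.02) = -0.02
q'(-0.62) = 7.32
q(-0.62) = -1.78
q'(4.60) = -976.59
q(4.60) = -1046.63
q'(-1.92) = 119.11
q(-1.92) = -63.92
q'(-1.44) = 55.49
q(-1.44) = -23.30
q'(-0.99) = 21.46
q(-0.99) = -6.78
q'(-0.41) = 3.34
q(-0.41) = -0.70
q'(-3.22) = 494.95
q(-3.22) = -425.89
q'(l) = -12*l^3 + 9*l^2 + 1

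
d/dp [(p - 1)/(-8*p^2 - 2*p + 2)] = 2*p*(p - 2)/(16*p^4 + 8*p^3 - 7*p^2 - 2*p + 1)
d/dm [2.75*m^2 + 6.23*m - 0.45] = 5.5*m + 6.23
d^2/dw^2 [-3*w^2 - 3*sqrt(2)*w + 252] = -6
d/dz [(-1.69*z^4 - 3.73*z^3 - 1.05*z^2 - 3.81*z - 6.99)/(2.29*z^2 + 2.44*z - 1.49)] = (-7.7402*z^5 - 20.9125*z^4 - 8.13*z^3 + 22.836*z^2 + 35.1432*z + 22.7325)/(5.2441*z^4 + 11.1752*z^3 - 0.8706*z^2 - 7.2712*z + 2.2201)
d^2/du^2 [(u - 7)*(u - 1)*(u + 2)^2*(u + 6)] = 20*u^3 + 24*u^2 - 270*u - 260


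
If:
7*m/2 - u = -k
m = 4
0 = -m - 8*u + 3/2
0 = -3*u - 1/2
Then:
No Solution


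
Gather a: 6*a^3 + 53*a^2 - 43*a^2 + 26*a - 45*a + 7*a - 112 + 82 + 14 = 6*a^3 + 10*a^2 - 12*a - 16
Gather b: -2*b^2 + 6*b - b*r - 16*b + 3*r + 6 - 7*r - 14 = -2*b^2 + b*(-r - 10) - 4*r - 8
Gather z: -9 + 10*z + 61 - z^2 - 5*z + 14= -z^2 + 5*z + 66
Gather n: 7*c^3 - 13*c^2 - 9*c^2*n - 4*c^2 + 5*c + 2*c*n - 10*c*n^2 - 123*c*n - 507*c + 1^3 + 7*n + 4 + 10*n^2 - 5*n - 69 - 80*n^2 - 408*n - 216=7*c^3 - 17*c^2 - 502*c + n^2*(-10*c - 70) + n*(-9*c^2 - 121*c - 406) - 280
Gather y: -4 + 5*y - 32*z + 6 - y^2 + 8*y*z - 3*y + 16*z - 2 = -y^2 + y*(8*z + 2) - 16*z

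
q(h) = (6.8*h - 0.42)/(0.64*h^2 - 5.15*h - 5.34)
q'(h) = (5.15 - 1.28*h)*(6.8*h - 0.42)/(0.64*h^2 - 5.15*h - 5.34)^2 + 6.8/(0.64*h^2 - 5.15*h - 5.34) = (-4.352*h^2 + 0.537599999999998*h - 38.475)/(0.4096*h^4 - 6.592*h^3 + 19.6873*h^2 + 55.002*h + 28.5156)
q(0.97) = -0.63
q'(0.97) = -0.44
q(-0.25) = 0.53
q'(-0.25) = -2.41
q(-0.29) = 0.63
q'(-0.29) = -2.71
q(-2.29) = -1.63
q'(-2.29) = -0.65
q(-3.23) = -1.25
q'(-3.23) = -0.27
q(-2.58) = -1.47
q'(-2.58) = -0.46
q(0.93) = -0.62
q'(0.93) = -0.46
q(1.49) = -0.84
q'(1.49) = -0.35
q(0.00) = 0.08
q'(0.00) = -1.35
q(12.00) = 3.24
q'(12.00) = -1.05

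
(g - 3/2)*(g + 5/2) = g^2 + g - 15/4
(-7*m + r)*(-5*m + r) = 35*m^2 - 12*m*r + r^2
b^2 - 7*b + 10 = (b - 5)*(b - 2)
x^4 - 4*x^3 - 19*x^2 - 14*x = x*(x - 7)*(x + 1)*(x + 2)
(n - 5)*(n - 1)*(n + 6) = n^3 - 31*n + 30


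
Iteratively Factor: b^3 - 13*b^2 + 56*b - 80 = (b - 5)*(b^2 - 8*b + 16) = (b - 5)*(b - 4)*(b - 4)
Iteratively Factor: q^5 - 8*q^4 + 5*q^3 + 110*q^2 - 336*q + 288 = (q - 4)*(q^4 - 4*q^3 - 11*q^2 + 66*q - 72) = (q - 4)*(q - 3)*(q^3 - q^2 - 14*q + 24) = (q - 4)*(q - 3)*(q + 4)*(q^2 - 5*q + 6) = (q - 4)*(q - 3)*(q - 2)*(q + 4)*(q - 3)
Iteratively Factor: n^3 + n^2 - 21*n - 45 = (n + 3)*(n^2 - 2*n - 15) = (n + 3)^2*(n - 5)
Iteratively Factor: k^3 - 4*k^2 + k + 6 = (k - 3)*(k^2 - k - 2) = (k - 3)*(k + 1)*(k - 2)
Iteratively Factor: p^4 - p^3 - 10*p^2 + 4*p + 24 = (p + 2)*(p^3 - 3*p^2 - 4*p + 12) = (p + 2)^2*(p^2 - 5*p + 6) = (p - 2)*(p + 2)^2*(p - 3)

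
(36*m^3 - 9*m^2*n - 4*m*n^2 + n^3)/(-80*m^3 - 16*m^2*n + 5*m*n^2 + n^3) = (-9*m^2 + n^2)/(20*m^2 + 9*m*n + n^2)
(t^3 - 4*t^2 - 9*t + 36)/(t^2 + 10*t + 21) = (t^2 - 7*t + 12)/(t + 7)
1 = 1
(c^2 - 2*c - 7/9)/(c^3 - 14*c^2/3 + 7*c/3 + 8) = (9*c^2 - 18*c - 7)/(3*(3*c^3 - 14*c^2 + 7*c + 24))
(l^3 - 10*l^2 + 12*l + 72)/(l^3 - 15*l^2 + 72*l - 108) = (l + 2)/(l - 3)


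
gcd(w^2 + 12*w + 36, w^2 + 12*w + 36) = w^2 + 12*w + 36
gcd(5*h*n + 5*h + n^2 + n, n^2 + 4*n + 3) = n + 1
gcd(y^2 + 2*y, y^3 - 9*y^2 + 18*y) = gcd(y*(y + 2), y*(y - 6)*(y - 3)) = y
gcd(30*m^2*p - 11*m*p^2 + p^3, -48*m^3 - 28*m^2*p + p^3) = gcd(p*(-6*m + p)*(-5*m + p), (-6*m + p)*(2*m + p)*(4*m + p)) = -6*m + p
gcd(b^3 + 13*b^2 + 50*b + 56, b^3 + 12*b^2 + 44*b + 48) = b^2 + 6*b + 8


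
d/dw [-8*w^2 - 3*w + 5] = -16*w - 3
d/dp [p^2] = 2*p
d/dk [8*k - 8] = 8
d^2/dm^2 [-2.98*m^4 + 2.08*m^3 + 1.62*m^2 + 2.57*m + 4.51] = -35.76*m^2 + 12.48*m + 3.24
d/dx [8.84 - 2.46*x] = -2.46000000000000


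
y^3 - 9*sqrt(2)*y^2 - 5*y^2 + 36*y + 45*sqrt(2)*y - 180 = (y - 5)*(y - 6*sqrt(2))*(y - 3*sqrt(2))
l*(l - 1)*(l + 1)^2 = l^4 + l^3 - l^2 - l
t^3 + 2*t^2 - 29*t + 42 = (t - 3)*(t - 2)*(t + 7)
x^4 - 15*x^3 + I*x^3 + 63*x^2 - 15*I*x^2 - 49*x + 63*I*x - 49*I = (x - 7)^2*(x - 1)*(x + I)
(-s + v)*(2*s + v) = -2*s^2 + s*v + v^2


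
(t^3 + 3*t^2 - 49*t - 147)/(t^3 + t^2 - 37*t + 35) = (t^2 - 4*t - 21)/(t^2 - 6*t + 5)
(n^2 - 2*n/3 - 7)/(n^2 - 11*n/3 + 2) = (3*n + 7)/(3*n - 2)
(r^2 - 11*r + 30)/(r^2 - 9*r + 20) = (r - 6)/(r - 4)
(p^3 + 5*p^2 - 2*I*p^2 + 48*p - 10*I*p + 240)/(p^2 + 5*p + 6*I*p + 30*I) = p - 8*I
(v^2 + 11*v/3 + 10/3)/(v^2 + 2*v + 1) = (3*v^2 + 11*v + 10)/(3*(v^2 + 2*v + 1))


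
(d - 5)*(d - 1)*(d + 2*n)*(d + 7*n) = d^4 + 9*d^3*n - 6*d^3 + 14*d^2*n^2 - 54*d^2*n + 5*d^2 - 84*d*n^2 + 45*d*n + 70*n^2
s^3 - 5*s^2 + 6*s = s*(s - 3)*(s - 2)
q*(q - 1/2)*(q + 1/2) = q^3 - q/4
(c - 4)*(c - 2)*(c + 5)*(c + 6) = c^4 + 5*c^3 - 28*c^2 - 92*c + 240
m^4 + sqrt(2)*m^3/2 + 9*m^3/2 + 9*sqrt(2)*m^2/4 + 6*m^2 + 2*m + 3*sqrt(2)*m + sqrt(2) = (m + 1/2)*(m + 2)^2*(m + sqrt(2)/2)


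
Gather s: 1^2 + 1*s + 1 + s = 2*s + 2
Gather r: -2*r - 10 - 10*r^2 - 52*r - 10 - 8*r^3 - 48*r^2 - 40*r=-8*r^3 - 58*r^2 - 94*r - 20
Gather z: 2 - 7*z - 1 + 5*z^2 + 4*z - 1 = 5*z^2 - 3*z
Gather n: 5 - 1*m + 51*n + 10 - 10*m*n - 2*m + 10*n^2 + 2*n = -3*m + 10*n^2 + n*(53 - 10*m) + 15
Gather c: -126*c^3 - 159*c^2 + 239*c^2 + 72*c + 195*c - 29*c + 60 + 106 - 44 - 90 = -126*c^3 + 80*c^2 + 238*c + 32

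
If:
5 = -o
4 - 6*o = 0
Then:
No Solution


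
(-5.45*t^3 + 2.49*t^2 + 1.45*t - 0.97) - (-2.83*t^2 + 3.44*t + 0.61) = -5.45*t^3 + 5.32*t^2 - 1.99*t - 1.58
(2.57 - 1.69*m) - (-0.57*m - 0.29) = 2.86 - 1.12*m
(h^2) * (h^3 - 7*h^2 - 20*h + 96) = h^5 - 7*h^4 - 20*h^3 + 96*h^2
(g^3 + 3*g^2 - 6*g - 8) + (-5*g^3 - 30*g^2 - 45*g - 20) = -4*g^3 - 27*g^2 - 51*g - 28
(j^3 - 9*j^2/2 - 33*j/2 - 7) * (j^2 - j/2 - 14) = j^5 - 5*j^4 - 113*j^3/4 + 257*j^2/4 + 469*j/2 + 98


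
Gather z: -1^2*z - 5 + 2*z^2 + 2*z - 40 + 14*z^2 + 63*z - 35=16*z^2 + 64*z - 80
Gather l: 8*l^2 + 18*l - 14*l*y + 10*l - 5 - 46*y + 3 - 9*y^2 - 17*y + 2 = 8*l^2 + l*(28 - 14*y) - 9*y^2 - 63*y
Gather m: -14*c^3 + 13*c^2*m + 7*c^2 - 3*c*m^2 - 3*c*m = -14*c^3 + 7*c^2 - 3*c*m^2 + m*(13*c^2 - 3*c)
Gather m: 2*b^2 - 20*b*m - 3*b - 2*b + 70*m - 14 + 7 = 2*b^2 - 5*b + m*(70 - 20*b) - 7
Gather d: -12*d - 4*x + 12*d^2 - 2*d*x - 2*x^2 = 12*d^2 + d*(-2*x - 12) - 2*x^2 - 4*x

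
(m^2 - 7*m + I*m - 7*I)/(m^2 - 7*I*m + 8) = (m - 7)/(m - 8*I)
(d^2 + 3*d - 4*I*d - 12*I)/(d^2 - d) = (d^2 + d*(3 - 4*I) - 12*I)/(d*(d - 1))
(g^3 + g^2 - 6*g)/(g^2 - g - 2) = g*(g + 3)/(g + 1)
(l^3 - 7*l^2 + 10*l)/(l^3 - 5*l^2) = (l - 2)/l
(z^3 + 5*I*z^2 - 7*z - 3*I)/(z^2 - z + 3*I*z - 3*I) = (z^2 + 2*I*z - 1)/(z - 1)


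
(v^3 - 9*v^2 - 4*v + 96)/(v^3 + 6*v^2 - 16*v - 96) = (v^2 - 5*v - 24)/(v^2 + 10*v + 24)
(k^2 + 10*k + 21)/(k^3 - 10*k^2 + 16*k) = (k^2 + 10*k + 21)/(k*(k^2 - 10*k + 16))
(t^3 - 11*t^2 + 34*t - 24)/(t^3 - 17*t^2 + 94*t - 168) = (t - 1)/(t - 7)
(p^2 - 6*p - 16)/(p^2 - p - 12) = (-p^2 + 6*p + 16)/(-p^2 + p + 12)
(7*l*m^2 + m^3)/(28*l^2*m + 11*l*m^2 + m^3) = m/(4*l + m)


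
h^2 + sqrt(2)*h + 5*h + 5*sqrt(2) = (h + 5)*(h + sqrt(2))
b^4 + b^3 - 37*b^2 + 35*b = b*(b - 5)*(b - 1)*(b + 7)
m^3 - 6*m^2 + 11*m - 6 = (m - 3)*(m - 2)*(m - 1)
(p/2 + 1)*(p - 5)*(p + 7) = p^3/2 + 2*p^2 - 31*p/2 - 35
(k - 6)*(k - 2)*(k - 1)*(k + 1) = k^4 - 8*k^3 + 11*k^2 + 8*k - 12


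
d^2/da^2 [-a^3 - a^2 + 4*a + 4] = -6*a - 2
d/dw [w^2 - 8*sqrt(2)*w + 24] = 2*w - 8*sqrt(2)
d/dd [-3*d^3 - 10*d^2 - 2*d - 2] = -9*d^2 - 20*d - 2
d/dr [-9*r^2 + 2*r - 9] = 2 - 18*r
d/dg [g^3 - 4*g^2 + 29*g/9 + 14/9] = 3*g^2 - 8*g + 29/9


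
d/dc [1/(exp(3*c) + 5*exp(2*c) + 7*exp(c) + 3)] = (-3*exp(2*c) - 10*exp(c) - 7)*exp(c)/(exp(3*c) + 5*exp(2*c) + 7*exp(c) + 3)^2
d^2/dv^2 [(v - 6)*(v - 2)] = 2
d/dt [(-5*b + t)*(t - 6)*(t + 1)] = -10*b*t + 25*b + 3*t^2 - 10*t - 6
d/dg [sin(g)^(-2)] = -2*cos(g)/sin(g)^3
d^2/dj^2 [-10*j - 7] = 0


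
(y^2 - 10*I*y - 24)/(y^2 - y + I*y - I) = (y^2 - 10*I*y - 24)/(y^2 - y + I*y - I)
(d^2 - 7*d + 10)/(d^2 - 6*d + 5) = (d - 2)/(d - 1)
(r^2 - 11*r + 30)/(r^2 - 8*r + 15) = (r - 6)/(r - 3)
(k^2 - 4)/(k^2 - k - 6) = (k - 2)/(k - 3)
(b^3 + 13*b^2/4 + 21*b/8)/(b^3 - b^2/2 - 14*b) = (8*b^2 + 26*b + 21)/(4*(2*b^2 - b - 28))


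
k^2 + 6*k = k*(k + 6)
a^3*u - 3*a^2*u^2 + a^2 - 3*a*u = a*(a - 3*u)*(a*u + 1)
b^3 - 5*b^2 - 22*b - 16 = (b - 8)*(b + 1)*(b + 2)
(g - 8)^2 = g^2 - 16*g + 64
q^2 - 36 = (q - 6)*(q + 6)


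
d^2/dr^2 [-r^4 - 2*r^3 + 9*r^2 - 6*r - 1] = -12*r^2 - 12*r + 18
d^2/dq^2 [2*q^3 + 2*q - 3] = 12*q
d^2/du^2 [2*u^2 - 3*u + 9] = 4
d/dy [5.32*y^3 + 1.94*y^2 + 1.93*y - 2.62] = 15.96*y^2 + 3.88*y + 1.93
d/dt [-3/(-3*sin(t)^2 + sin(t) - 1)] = 3*(1 - 6*sin(t))*cos(t)/(3*sin(t)^2 - sin(t) + 1)^2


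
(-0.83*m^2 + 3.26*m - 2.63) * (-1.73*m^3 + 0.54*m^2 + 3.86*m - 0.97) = 1.4359*m^5 - 6.088*m^4 + 3.1065*m^3 + 11.9685*m^2 - 13.314*m + 2.5511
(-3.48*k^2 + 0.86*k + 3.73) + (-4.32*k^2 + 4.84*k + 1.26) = -7.8*k^2 + 5.7*k + 4.99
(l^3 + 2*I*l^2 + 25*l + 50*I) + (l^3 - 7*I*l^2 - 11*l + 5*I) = 2*l^3 - 5*I*l^2 + 14*l + 55*I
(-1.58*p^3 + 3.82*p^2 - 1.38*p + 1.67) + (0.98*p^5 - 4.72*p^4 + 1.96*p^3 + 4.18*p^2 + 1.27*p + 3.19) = 0.98*p^5 - 4.72*p^4 + 0.38*p^3 + 8.0*p^2 - 0.11*p + 4.86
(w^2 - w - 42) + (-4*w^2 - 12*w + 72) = -3*w^2 - 13*w + 30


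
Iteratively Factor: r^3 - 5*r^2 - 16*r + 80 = (r - 4)*(r^2 - r - 20) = (r - 4)*(r + 4)*(r - 5)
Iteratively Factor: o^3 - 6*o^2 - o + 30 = (o + 2)*(o^2 - 8*o + 15) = (o - 5)*(o + 2)*(o - 3)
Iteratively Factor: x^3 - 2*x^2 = (x - 2)*(x^2) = x*(x - 2)*(x)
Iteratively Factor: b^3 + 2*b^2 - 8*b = (b + 4)*(b^2 - 2*b) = b*(b + 4)*(b - 2)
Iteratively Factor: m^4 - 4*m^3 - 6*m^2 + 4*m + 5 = (m - 1)*(m^3 - 3*m^2 - 9*m - 5) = (m - 1)*(m + 1)*(m^2 - 4*m - 5) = (m - 1)*(m + 1)^2*(m - 5)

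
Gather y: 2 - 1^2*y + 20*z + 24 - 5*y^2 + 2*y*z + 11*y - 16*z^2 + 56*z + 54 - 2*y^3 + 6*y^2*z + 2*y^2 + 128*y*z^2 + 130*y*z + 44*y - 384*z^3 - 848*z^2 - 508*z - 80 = -2*y^3 + y^2*(6*z - 3) + y*(128*z^2 + 132*z + 54) - 384*z^3 - 864*z^2 - 432*z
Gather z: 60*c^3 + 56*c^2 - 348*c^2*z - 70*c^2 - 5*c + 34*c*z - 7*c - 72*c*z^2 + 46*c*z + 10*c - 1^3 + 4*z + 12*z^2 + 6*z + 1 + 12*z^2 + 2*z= 60*c^3 - 14*c^2 - 2*c + z^2*(24 - 72*c) + z*(-348*c^2 + 80*c + 12)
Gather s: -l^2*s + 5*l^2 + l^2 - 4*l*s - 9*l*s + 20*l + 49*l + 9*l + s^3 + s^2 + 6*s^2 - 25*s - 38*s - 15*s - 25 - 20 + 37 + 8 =6*l^2 + 78*l + s^3 + 7*s^2 + s*(-l^2 - 13*l - 78)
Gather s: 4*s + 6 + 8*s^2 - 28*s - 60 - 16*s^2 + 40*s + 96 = -8*s^2 + 16*s + 42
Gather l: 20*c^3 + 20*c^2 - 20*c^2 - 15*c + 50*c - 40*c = 20*c^3 - 5*c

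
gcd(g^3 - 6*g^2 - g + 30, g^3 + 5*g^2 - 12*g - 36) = g^2 - g - 6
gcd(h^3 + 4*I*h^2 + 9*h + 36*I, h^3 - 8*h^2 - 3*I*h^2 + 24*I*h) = h - 3*I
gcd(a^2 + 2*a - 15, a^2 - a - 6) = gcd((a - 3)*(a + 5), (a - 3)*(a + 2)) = a - 3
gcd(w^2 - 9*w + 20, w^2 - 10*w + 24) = w - 4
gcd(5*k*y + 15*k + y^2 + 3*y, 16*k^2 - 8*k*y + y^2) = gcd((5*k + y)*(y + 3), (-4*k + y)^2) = 1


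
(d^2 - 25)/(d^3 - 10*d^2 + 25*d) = (d + 5)/(d*(d - 5))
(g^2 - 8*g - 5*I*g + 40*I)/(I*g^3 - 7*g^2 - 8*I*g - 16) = (-I*g^2 + g*(-5 + 8*I) + 40)/(g^3 + 7*I*g^2 - 8*g + 16*I)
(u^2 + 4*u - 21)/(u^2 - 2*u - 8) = (-u^2 - 4*u + 21)/(-u^2 + 2*u + 8)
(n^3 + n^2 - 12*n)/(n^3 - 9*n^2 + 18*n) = (n + 4)/(n - 6)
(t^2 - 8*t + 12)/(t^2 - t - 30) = (t - 2)/(t + 5)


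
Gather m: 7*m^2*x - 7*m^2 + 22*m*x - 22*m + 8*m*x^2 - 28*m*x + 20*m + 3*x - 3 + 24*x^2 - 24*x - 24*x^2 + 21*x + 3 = m^2*(7*x - 7) + m*(8*x^2 - 6*x - 2)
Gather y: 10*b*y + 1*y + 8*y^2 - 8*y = 8*y^2 + y*(10*b - 7)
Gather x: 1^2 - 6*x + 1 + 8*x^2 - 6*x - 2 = 8*x^2 - 12*x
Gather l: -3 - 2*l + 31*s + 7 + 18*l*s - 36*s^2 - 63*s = l*(18*s - 2) - 36*s^2 - 32*s + 4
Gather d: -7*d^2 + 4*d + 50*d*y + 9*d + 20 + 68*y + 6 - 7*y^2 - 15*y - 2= -7*d^2 + d*(50*y + 13) - 7*y^2 + 53*y + 24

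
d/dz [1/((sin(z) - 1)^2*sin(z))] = (-3/tan(z) + cos(z)/sin(z)^2)/(sin(z) - 1)^3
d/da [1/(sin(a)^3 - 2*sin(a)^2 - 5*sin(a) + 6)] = (-3*sin(a)^2 + 4*sin(a) + 5)*cos(a)/(sin(a)^3 - 2*sin(a)^2 - 5*sin(a) + 6)^2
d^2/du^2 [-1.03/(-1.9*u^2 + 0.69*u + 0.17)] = (7.4366*u^2 - 2.70066*u - 1.03*(3.8*u - 0.69)*(7.6*u - 1.38) - 0.66538)/(-1.9*u^2 + 0.69*u + 0.17)^3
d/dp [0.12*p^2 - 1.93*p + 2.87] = 0.24*p - 1.93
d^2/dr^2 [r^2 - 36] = 2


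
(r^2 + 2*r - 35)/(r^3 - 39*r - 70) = (-r^2 - 2*r + 35)/(-r^3 + 39*r + 70)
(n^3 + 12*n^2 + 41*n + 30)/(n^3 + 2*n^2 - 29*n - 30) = (n + 5)/(n - 5)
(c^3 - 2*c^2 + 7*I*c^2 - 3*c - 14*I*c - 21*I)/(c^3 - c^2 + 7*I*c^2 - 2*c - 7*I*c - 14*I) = (c - 3)/(c - 2)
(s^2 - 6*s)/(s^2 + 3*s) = (s - 6)/(s + 3)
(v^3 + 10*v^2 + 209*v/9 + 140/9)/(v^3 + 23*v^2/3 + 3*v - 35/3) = (v + 4/3)/(v - 1)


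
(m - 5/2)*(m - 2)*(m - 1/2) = m^3 - 5*m^2 + 29*m/4 - 5/2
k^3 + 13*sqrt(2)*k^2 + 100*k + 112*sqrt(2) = (k + 2*sqrt(2))*(k + 4*sqrt(2))*(k + 7*sqrt(2))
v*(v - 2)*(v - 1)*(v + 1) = v^4 - 2*v^3 - v^2 + 2*v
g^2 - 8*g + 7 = (g - 7)*(g - 1)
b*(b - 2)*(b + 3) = b^3 + b^2 - 6*b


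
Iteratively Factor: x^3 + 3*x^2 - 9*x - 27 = (x + 3)*(x^2 - 9) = (x - 3)*(x + 3)*(x + 3)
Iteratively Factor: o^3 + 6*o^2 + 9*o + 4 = (o + 1)*(o^2 + 5*o + 4) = (o + 1)^2*(o + 4)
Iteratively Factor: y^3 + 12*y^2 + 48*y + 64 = (y + 4)*(y^2 + 8*y + 16) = (y + 4)^2*(y + 4)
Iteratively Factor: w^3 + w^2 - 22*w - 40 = (w - 5)*(w^2 + 6*w + 8) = (w - 5)*(w + 4)*(w + 2)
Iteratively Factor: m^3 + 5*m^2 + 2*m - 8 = (m + 2)*(m^2 + 3*m - 4) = (m - 1)*(m + 2)*(m + 4)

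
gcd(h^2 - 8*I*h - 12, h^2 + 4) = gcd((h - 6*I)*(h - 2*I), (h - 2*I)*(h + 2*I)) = h - 2*I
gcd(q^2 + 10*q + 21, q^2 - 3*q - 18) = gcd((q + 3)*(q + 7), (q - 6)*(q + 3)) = q + 3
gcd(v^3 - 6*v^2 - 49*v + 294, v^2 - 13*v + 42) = v^2 - 13*v + 42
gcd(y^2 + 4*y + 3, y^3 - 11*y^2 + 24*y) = 1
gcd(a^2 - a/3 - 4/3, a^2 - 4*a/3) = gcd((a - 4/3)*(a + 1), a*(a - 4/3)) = a - 4/3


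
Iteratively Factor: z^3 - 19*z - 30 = (z + 3)*(z^2 - 3*z - 10) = (z - 5)*(z + 3)*(z + 2)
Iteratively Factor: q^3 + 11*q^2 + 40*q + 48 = (q + 4)*(q^2 + 7*q + 12) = (q + 4)^2*(q + 3)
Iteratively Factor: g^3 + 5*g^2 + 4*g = (g + 1)*(g^2 + 4*g) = (g + 1)*(g + 4)*(g)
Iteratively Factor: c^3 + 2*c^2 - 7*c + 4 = (c - 1)*(c^2 + 3*c - 4) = (c - 1)^2*(c + 4)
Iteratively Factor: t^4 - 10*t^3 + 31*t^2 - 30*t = (t)*(t^3 - 10*t^2 + 31*t - 30) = t*(t - 3)*(t^2 - 7*t + 10) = t*(t - 3)*(t - 2)*(t - 5)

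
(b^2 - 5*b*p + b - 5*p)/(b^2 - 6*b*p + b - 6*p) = (-b + 5*p)/(-b + 6*p)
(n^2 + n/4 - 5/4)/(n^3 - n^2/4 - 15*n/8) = 2*(n - 1)/(n*(2*n - 3))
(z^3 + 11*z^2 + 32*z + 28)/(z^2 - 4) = (z^2 + 9*z + 14)/(z - 2)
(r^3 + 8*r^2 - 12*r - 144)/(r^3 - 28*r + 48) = (r + 6)/(r - 2)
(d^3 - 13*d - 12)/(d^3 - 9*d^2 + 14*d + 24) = (d + 3)/(d - 6)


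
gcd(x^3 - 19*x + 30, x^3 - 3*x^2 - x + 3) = x - 3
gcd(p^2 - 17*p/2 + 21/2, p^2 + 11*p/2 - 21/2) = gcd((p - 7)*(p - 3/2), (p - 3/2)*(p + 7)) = p - 3/2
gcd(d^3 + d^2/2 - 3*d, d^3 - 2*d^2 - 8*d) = d^2 + 2*d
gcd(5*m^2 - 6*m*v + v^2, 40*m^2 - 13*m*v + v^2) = -5*m + v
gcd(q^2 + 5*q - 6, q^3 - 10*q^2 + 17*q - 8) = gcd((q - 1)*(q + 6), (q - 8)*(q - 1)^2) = q - 1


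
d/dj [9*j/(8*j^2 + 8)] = 9*(1 - j^2)/(8*(j^4 + 2*j^2 + 1))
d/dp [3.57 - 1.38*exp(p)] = -1.38*exp(p)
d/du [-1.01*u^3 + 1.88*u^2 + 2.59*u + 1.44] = -3.03*u^2 + 3.76*u + 2.59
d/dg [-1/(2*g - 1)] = 2/(2*g - 1)^2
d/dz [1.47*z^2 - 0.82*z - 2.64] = 2.94*z - 0.82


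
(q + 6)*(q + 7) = q^2 + 13*q + 42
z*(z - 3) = z^2 - 3*z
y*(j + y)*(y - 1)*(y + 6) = j*y^3 + 5*j*y^2 - 6*j*y + y^4 + 5*y^3 - 6*y^2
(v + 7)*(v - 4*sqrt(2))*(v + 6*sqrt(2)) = v^3 + 2*sqrt(2)*v^2 + 7*v^2 - 48*v + 14*sqrt(2)*v - 336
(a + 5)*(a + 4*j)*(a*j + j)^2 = a^4*j^2 + 4*a^3*j^3 + 7*a^3*j^2 + 28*a^2*j^3 + 11*a^2*j^2 + 44*a*j^3 + 5*a*j^2 + 20*j^3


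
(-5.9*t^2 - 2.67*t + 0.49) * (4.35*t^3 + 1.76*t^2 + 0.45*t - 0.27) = -25.665*t^5 - 21.9985*t^4 - 5.2227*t^3 + 1.2539*t^2 + 0.9414*t - 0.1323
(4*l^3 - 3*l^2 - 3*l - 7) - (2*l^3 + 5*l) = 2*l^3 - 3*l^2 - 8*l - 7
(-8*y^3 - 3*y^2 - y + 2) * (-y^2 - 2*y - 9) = 8*y^5 + 19*y^4 + 79*y^3 + 27*y^2 + 5*y - 18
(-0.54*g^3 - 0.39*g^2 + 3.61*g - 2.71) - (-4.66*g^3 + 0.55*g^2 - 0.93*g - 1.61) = 4.12*g^3 - 0.94*g^2 + 4.54*g - 1.1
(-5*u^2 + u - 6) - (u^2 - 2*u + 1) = -6*u^2 + 3*u - 7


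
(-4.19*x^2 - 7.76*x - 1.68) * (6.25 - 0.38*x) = 1.5922*x^3 - 23.2387*x^2 - 47.8616*x - 10.5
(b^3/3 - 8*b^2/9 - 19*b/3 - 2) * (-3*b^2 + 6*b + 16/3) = -b^5 + 14*b^4/3 + 139*b^3/9 - 992*b^2/27 - 412*b/9 - 32/3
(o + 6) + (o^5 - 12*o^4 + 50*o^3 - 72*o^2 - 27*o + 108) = o^5 - 12*o^4 + 50*o^3 - 72*o^2 - 26*o + 114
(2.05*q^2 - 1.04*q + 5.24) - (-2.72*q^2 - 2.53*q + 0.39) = 4.77*q^2 + 1.49*q + 4.85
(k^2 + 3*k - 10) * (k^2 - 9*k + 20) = k^4 - 6*k^3 - 17*k^2 + 150*k - 200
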